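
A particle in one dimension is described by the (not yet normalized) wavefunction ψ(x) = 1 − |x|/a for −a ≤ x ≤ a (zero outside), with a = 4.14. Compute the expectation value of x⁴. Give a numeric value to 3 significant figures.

⟨x⁴⟩ = ∫ x⁴·|ψ|² dx / ∫|ψ|² dx (integrals over the domain).
ψ is even, so ∫ over [−a, a] = 2∫₀ᵃ with ψ = 1 − x/a there: ∫₀ᵃ (1 − x/a)² dx = a/3, ∫₀ᵃ x²(1 − x/a)² dx = a³/30, ∫₀ᵃ x⁴(1 − x/a)² dx = a⁵/105.
State is unnormalized: ∫|ψ|² dx = 2.7600, and ∫ψ*·x⁴·ψ dx = 23.166, so ⟨x⁴⟩ = 23.166 / 2.7600.
⟨x⁴⟩ = 8.3933.

8.39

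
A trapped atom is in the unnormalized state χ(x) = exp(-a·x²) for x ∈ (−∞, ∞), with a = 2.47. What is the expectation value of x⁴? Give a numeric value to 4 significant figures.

⟨x⁴⟩ = ∫ x⁴·|χ|² dx / ∫|χ|² dx (integrals over the domain).
Gaussian moments: ∫x^(2j)·e^(−2ax²) dx = (2j−1)!!/(4a)^j · √(π/(2a)), odd powers integrate to 0; here √(π/(2a)) = 0.79746.
State is unnormalized: ∫|χ|² dx = 0.79746, and ∫χ*·x⁴·χ dx = 0.024509, so ⟨x⁴⟩ = 0.024509 / 0.79746.
⟨x⁴⟩ = 0.030733.

0.03073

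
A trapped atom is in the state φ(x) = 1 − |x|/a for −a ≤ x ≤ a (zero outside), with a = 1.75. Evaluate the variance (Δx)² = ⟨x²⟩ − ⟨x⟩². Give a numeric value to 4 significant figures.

0.3063

Compute ⟨x⟩ and ⟨x²⟩ separately, then (Δx)² = ⟨x²⟩ − ⟨x⟩².
φ is even, so ∫ over [−a, a] = 2∫₀ᵃ with φ = 1 − x/a there: ∫₀ᵃ (1 − x/a)² dx = a/3, ∫₀ᵃ x²(1 − x/a)² dx = a³/30, ∫₀ᵃ x⁴(1 − x/a)² dx = a⁵/105.
Normalization: ∫|φ|² dx = 1.1667.
⟨x⟩ = 0.0000 and ⟨x²⟩ = 0.30625.
(Δx)² = 0.30625 − (0.0000)² = 0.30625.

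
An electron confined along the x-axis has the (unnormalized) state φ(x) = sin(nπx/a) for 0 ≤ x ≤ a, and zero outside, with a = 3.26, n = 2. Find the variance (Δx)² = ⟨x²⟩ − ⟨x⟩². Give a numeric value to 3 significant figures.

Compute ⟨x⟩ and ⟨x²⟩ separately, then (Δx)² = ⟨x²⟩ − ⟨x⟩².
With sin²θ = (1 − cos2θ)/2 on 0 ≤ x ≤ a: ∫sin²(nπx/a) dx = a/2, ∫x·sin²(nπx/a) dx = a²/4, ∫x²·sin²(nπx/a) dx = a³·(1/6 − 1/(4n²π²)); higher powers xᵏ the same way, integrating xᵏ·cos(2nπx/a) by parts.
Normalization: ∫|φ|² dx = 1.6300.
⟨x⟩ = 1.6300 and ⟨x²⟩ = 3.4079.
(Δx)² = 3.4079 − (1.6300)² = 0.75103.

0.751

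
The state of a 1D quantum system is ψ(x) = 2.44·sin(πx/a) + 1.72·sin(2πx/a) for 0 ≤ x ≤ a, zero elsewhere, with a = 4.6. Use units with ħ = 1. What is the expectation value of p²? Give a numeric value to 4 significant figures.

p² ψ = −ħ² d²ψ/dx²; ⟨p²⟩ = −ħ² ∫ ψ*·ψ'' dx / ∫|ψ|² dx.
d²/dx² sin(jπx/a) = −(jπ/a)²·sin(jπx/a); on 0 ≤ x ≤ a, ∫sin²(jπx/a) dx = a/2 and ∫sin(jπx/a)·sin(lπx/a) dx = 0 for j ≠ l, so only diagonal terms survive in ∫|ψ|² and ∫ψ·ψ″; ∫ψ·ψ′ dx = [ψ²/2] between the walls = 0.
State is unnormalized: ∫|ψ|² dx = 20.498, and ∫ψ*·(−ħ² ψ'') dx = 19.082, so ⟨p²⟩ = 19.082 / 20.498.
⟨p²⟩ = 0.93093.

0.9309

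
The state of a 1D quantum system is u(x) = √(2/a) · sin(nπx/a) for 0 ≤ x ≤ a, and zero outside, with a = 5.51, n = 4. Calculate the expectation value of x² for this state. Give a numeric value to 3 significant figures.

10.0

⟨x²⟩ = ∫ x²·|u|² dx (integrals over the domain).
With sin²θ = (1 − cos2θ)/2 on 0 ≤ x ≤ a: ∫sin²(nπx/a) dx = a/2, ∫x·sin²(nπx/a) dx = a²/4, ∫x²·sin²(nπx/a) dx = a³·(1/6 − 1/(4n²π²)); higher powers xᵏ the same way, integrating xᵏ·cos(2nπx/a) by parts.
⟨x²⟩ = 10.024.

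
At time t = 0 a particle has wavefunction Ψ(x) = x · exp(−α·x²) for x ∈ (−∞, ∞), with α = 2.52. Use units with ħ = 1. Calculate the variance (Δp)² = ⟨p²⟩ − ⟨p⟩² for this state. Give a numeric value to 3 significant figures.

7.56

Compute ⟨p⟩ and ⟨p²⟩ separately; (Δp)² = ⟨p²⟩ − ⟨p⟩².
Expand each integrand as polynomial × e^(−2αx²) and use ∫x^(2j)·e^(−2αx²) dx = (2j−1)!!/(4α)^j · √(π/(2α)), odd powers → 0; here √(π/(2α)) = 0.78951. Differentiate with the product rule, d/dx e^(−αx²) = −2αx·e^(−αx²).
Normalization: ∫|Ψ|² dx = 0.078325.
⟨p⟩ = 0.0000 and ⟨p²⟩ = 7.5600.
(Δp)² = 7.5600 − (0.0000)² = 7.5600.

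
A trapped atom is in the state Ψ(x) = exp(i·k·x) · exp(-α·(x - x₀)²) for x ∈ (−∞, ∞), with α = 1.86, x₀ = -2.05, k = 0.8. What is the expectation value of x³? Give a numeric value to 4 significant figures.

⟨x³⟩ = ∫ x³·|Ψ|² dx / ∫|Ψ|² dx (integrals over the domain).
Gaussian moments (u = x − x₀): ∫u^(2j)·e^(−2αu²) du = (2j−1)!!/(4α)^j · √(π/(2α)), odd powers integrate to 0; here √(π/(2α)) = 0.91897.
State is unnormalized: ∫|Ψ|² dx = 0.91897, and ∫Ψ*·x³·Ψ dx = -8.6767, so ⟨x³⟩ = -8.6767 / 0.91897.
⟨x³⟩ = -9.4417.

-9.442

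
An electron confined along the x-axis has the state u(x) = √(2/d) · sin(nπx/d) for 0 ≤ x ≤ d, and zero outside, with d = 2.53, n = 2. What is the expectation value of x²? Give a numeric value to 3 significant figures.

2.05

⟨x²⟩ = ∫ x²·|u|² dx (integrals over the domain).
With sin²θ = (1 − cos2θ)/2 on 0 ≤ x ≤ d: ∫sin²(nπx/d) dx = d/2, ∫x·sin²(nπx/d) dx = d²/4, ∫x²·sin²(nπx/d) dx = d³·(1/6 − 1/(4n²π²)); higher powers xᵏ the same way, integrating xᵏ·cos(2nπx/d) by parts.
⟨x²⟩ = 2.0526.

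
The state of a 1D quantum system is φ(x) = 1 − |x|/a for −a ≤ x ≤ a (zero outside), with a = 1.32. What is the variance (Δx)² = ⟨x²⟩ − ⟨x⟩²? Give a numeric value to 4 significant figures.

0.1742

Compute ⟨x⟩ and ⟨x²⟩ separately, then (Δx)² = ⟨x²⟩ − ⟨x⟩².
φ is even, so ∫ over [−a, a] = 2∫₀ᵃ with φ = 1 − x/a there: ∫₀ᵃ (1 − x/a)² dx = a/3, ∫₀ᵃ x²(1 − x/a)² dx = a³/30, ∫₀ᵃ x⁴(1 − x/a)² dx = a⁵/105.
Normalization: ∫|φ|² dx = 0.88000.
⟨x⟩ = 0.0000 and ⟨x²⟩ = 0.17424.
(Δx)² = 0.17424 − (0.0000)² = 0.17424.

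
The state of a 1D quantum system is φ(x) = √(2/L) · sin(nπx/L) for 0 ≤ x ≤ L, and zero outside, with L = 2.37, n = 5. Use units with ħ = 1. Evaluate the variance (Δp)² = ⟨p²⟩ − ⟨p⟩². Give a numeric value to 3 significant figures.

43.9

Compute ⟨p⟩ and ⟨p²⟩ separately; (Δp)² = ⟨p²⟩ − ⟨p⟩².
d/dx sin(nπx/L) = (nπ/L)·cos(nπx/L) and d²/dx² sin(nπx/L) = −(nπ/L)²·sin(nπx/L); on 0 ≤ x ≤ L, ∫sin²(nπx/L) dx = L/2 and ∫sin(nπx/L)·cos(nπx/L) dx = 0.
⟨p⟩ = 0.0000 and ⟨p²⟩ = 43.928.
(Δp)² = 43.928 − (0.0000)² = 43.928.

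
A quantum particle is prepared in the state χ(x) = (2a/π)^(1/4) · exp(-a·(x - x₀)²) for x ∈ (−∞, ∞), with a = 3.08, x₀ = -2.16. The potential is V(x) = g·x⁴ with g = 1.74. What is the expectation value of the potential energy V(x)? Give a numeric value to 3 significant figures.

41.9

⟨V⟩ = ∫ V(x)·|χ|² dx.
Gaussian moments (u = x − x₀): ∫u^(2j)·e^(−2au²) du = (2j−1)!!/(4a)^j · √(π/(2a)), odd powers integrate to 0; here √(π/(2a)) = 0.71414.
⟨V⟩ = 41.864.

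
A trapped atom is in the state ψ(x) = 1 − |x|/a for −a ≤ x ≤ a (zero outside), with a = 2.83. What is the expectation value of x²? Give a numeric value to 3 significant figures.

⟨x²⟩ = ∫ x²·|ψ|² dx / ∫|ψ|² dx (integrals over the domain).
ψ is even, so ∫ over [−a, a] = 2∫₀ᵃ with ψ = 1 − x/a there: ∫₀ᵃ (1 − x/a)² dx = a/3, ∫₀ᵃ x²(1 − x/a)² dx = a³/30, ∫₀ᵃ x⁴(1 − x/a)² dx = a⁵/105.
State is unnormalized: ∫|ψ|² dx = 1.8867, and ∫ψ*·x²·ψ dx = 1.5110, so ⟨x²⟩ = 1.5110 / 1.8867.
⟨x²⟩ = 0.80089.

0.801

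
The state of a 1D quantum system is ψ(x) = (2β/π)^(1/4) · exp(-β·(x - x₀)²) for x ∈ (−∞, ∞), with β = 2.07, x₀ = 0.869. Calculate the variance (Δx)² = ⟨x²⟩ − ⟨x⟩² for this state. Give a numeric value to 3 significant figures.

Compute ⟨x⟩ and ⟨x²⟩ separately, then (Δx)² = ⟨x²⟩ − ⟨x⟩².
Gaussian moments (u = x − x₀): ∫u^(2j)·e^(−2βu²) du = (2j−1)!!/(4β)^j · √(π/(2β)), odd powers integrate to 0; here √(π/(2β)) = 0.87111.
⟨x⟩ = 0.86900 and ⟨x²⟩ = 0.87593.
(Δx)² = 0.87593 − (0.86900)² = 0.12077.

0.121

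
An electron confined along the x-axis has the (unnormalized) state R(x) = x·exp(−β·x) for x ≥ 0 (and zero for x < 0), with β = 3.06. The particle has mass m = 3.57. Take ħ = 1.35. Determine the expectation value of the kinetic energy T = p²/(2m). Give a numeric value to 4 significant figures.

T = −(ħ²/2m) d²/dx², so ⟨T⟩ = −(ħ²/2m) ∫ R*·R'' dx / ∫|R|² dx; with m = 3.57.
Differentiate x·exp(−β·x) with the product rule; every integrand then reduces to terms xʲ·e^(−2βx) on [0, ∞), with ∫₀^∞ xʲ·e^(−2βx) dx = j!/(2β)^(j+1).
State is unnormalized: ∫|R|² dx = 0.0087252, and ∫R*·(−ħ²/2m · R'') dx = 0.020854, so ⟨T⟩ = 0.020854 / 0.0087252.
⟨T⟩ = 2.3901.

2.390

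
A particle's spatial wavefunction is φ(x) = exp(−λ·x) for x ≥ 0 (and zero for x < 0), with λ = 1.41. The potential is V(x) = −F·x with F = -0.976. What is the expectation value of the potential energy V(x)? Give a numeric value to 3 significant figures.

⟨V⟩ = ∫ V(x)·|φ|² dx / ∫|φ|² dx.
Every integrand reduces to terms xʲ·e^(−2λx) on [0, ∞); use ∫₀^∞ xʲ·e^(−2λx) dx = j!/(2λ)^(j+1).
State is unnormalized: ∫|φ|² dx = 0.35461, and ∫φ*·V(x)·φ dx = 0.12273, so ⟨V⟩ = 0.12273 / 0.35461.
⟨V⟩ = 0.34610.

0.346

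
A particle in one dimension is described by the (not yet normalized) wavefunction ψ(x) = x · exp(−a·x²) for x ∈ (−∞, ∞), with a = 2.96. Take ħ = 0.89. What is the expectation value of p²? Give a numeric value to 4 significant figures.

7.034

p² ψ = −ħ² d²ψ/dx²; ⟨p²⟩ = −ħ² ∫ ψ*·ψ'' dx / ∫|ψ|² dx.
Expand each integrand as polynomial × e^(−2ax²) and use ∫x^(2j)·e^(−2ax²) dx = (2j−1)!!/(4a)^j · √(π/(2a)), odd powers → 0; here √(π/(2a)) = 0.72847. Differentiate with the product rule, d/dx e^(−ax²) = −2ax·e^(−ax²).
State is unnormalized: ∫|ψ|² dx = 0.061527, and ∫ψ*·(−ħ² ψ'') dx = 0.43277, so ⟨p²⟩ = 0.43277 / 0.061527.
⟨p²⟩ = 7.0338.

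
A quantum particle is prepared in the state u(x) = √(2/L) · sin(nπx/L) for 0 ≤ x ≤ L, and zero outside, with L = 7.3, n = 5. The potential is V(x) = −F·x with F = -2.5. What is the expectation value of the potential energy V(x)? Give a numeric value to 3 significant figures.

⟨V⟩ = ∫ V(x)·|u|² dx.
With sin²θ = (1 − cos2θ)/2 on 0 ≤ x ≤ L: ∫sin²(nπx/L) dx = L/2, ∫x·sin²(nπx/L) dx = L²/4, ∫x²·sin²(nπx/L) dx = L³·(1/6 − 1/(4n²π²)); higher powers xᵏ the same way, integrating xᵏ·cos(2nπx/L) by parts.
⟨V⟩ = 9.1250.

9.13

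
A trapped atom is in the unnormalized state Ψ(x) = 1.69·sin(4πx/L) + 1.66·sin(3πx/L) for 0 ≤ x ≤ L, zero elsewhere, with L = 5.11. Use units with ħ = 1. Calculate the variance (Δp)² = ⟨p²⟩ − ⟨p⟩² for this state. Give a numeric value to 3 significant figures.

Compute ⟨p⟩ and ⟨p²⟩ separately; (Δp)² = ⟨p²⟩ − ⟨p⟩².
d²/dx² sin(jπx/L) = −(jπ/L)²·sin(jπx/L); on 0 ≤ x ≤ L, ∫sin²(jπx/L) dx = L/2 and ∫sin(jπx/L)·sin(lπx/L) dx = 0 for j ≠ l, so only diagonal terms survive in ∫|Ψ|² and ∫Ψ·Ψ″; ∫Ψ·Ψ′ dx = [Ψ²/2] between the walls = 0.
Normalization: ∫|Ψ|² dx = 14.338.
⟨p⟩ = 0.0000 and ⟨p²⟩ = 4.7483.
(Δp)² = 4.7483 − (0.0000)² = 4.7483.

4.75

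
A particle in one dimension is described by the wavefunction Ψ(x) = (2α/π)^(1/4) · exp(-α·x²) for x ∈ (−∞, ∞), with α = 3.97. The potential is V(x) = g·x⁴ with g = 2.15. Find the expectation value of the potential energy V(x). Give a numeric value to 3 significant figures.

0.0256

⟨V⟩ = ∫ V(x)·|Ψ|² dx.
Gaussian moments: ∫x^(2j)·e^(−2αx²) dx = (2j−1)!!/(4α)^j · √(π/(2α)), odd powers integrate to 0; here √(π/(2α)) = 0.62902.
⟨V⟩ = 0.025578.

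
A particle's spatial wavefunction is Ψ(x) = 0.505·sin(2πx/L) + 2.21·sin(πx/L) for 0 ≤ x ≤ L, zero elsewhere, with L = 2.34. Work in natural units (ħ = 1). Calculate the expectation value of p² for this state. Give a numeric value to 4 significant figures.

p² Ψ = −ħ² d²Ψ/dx²; ⟨p²⟩ = −ħ² ∫ Ψ*·Ψ'' dx / ∫|Ψ|² dx.
d²/dx² sin(jπx/L) = −(jπ/L)²·sin(jπx/L); on 0 ≤ x ≤ L, ∫sin²(jπx/L) dx = L/2 and ∫sin(jπx/L)·sin(lπx/L) dx = 0 for j ≠ l, so only diagonal terms survive in ∫|Ψ|² and ∫Ψ·Ψ″; ∫Ψ·Ψ′ dx = [Ψ²/2] between the walls = 0.
State is unnormalized: ∫|Ψ|² dx = 6.0128, and ∫Ψ*·(−ħ² Ψ'') dx = 12.451, so ⟨p²⟩ = 12.451 / 6.0128.
⟨p²⟩ = 2.0708.

2.071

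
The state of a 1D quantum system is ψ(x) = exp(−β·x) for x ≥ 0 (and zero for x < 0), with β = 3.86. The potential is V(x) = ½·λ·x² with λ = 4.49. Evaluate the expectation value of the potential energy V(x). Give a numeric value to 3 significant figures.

0.0753

⟨V⟩ = ∫ V(x)·|ψ|² dx / ∫|ψ|² dx.
Every integrand reduces to terms xʲ·e^(−2βx) on [0, ∞); use ∫₀^∞ xʲ·e^(−2βx) dx = j!/(2β)^(j+1).
State is unnormalized: ∫|ψ|² dx = 0.12953, and ∫ψ*·V(x)·ψ dx = 0.0097588, so ⟨V⟩ = 0.0097588 / 0.12953.
⟨V⟩ = 0.075338.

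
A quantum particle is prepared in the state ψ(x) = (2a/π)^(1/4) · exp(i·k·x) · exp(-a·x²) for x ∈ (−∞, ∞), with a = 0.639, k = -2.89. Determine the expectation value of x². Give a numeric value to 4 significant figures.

0.3912

⟨x²⟩ = ∫ x²·|ψ|² dx (integrals over the domain).
Gaussian moments: ∫x^(2j)·e^(−2ax²) dx = (2j−1)!!/(4a)^j · √(π/(2a)), odd powers integrate to 0; here √(π/(2a)) = 1.5679.
⟨x²⟩ = 0.39124.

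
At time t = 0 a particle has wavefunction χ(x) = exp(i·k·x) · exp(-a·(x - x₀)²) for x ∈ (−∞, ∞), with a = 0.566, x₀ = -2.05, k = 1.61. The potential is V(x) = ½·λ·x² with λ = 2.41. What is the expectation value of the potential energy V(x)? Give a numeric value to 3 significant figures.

5.60

⟨V⟩ = ∫ V(x)·|χ|² dx / ∫|χ|² dx.
Gaussian moments (u = x − x₀): ∫u^(2j)·e^(−2au²) du = (2j−1)!!/(4a)^j · √(π/(2a)), odd powers integrate to 0; here √(π/(2a)) = 1.6659.
State is unnormalized: ∫|χ|² dx = 1.6659, and ∫χ*·V(x)·χ dx = 9.3229, so ⟨V⟩ = 9.3229 / 1.6659.
⟨V⟩ = 5.5963.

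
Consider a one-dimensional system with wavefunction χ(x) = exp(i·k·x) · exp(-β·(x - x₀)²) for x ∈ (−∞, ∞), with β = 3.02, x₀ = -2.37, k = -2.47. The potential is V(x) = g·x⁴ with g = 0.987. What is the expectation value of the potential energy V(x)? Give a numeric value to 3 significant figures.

⟨V⟩ = ∫ V(x)·|χ|² dx / ∫|χ|² dx.
Gaussian moments (u = x − x₀): ∫u^(2j)·e^(−2βu²) du = (2j−1)!!/(4β)^j · √(π/(2β)), odd powers integrate to 0; here √(π/(2β)) = 0.72120.
State is unnormalized: ∫|χ|² dx = 0.72120, and ∫χ*·V(x)·χ dx = 24.458, so ⟨V⟩ = 24.458 / 0.72120.
⟨V⟩ = 33.913.

33.9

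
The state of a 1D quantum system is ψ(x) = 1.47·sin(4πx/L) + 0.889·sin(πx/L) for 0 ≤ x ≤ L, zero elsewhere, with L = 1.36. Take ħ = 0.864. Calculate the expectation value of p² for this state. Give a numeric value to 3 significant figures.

47.7

p² ψ = −ħ² d²ψ/dx²; ⟨p²⟩ = −ħ² ∫ ψ*·ψ'' dx / ∫|ψ|² dx.
d²/dx² sin(jπx/L) = −(jπ/L)²·sin(jπx/L); on 0 ≤ x ≤ L, ∫sin²(jπx/L) dx = L/2 and ∫sin(jπx/L)·sin(lπx/L) dx = 0 for j ≠ l, so only diagonal terms survive in ∫|ψ|² and ∫ψ·ψ″; ∫ψ·ψ′ dx = [ψ²/2] between the walls = 0.
State is unnormalized: ∫|ψ|² dx = 2.0068, and ∫ψ*·(−ħ² ψ'') dx = 95.792, so ⟨p²⟩ = 95.792 / 2.0068.
⟨p²⟩ = 47.733.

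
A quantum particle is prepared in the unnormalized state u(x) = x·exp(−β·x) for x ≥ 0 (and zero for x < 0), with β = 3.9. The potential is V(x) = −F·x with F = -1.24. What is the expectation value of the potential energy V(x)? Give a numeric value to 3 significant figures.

0.477

⟨V⟩ = ∫ V(x)·|u|² dx / ∫|u|² dx.
Every integrand reduces to terms xʲ·e^(−2βx) on [0, ∞); use ∫₀^∞ xʲ·e^(−2βx) dx = j!/(2β)^(j+1).
State is unnormalized: ∫|u|² dx = 0.0042145, and ∫u*·V(x)·u dx = 0.0020100, so ⟨V⟩ = 0.0020100 / 0.0042145.
⟨V⟩ = 0.47692.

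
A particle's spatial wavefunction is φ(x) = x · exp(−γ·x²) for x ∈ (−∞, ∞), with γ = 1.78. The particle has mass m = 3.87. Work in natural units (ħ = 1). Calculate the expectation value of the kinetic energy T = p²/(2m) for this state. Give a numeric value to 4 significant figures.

0.6899

T = −(ħ²/2m) d²/dx², so ⟨T⟩ = −(ħ²/2m) ∫ φ*·φ'' dx / ∫|φ|² dx; with m = 3.87.
Expand each integrand as polynomial × e^(−2γx²) and use ∫x^(2j)·e^(−2γx²) dx = (2j−1)!!/(4γ)^j · √(π/(2γ)), odd powers → 0; here √(π/(2γ)) = 0.93940. Differentiate with the product rule, d/dx e^(−γx²) = −2γx·e^(−γx²).
State is unnormalized: ∫|φ|² dx = 0.13194, and ∫φ*·(−ħ²/2m · φ'') dx = 0.091027, so ⟨T⟩ = 0.091027 / 0.13194.
⟨T⟩ = 0.68992.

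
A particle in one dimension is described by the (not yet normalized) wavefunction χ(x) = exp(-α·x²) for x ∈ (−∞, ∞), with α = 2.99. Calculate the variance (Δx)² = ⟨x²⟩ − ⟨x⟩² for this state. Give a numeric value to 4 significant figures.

0.08361

Compute ⟨x⟩ and ⟨x²⟩ separately, then (Δx)² = ⟨x²⟩ − ⟨x⟩².
Gaussian moments: ∫x^(2j)·e^(−2αx²) dx = (2j−1)!!/(4α)^j · √(π/(2α)), odd powers integrate to 0; here √(π/(2α)) = 0.72481.
Normalization: ∫|χ|² dx = 0.72481.
⟨x⟩ = 0.0000 and ⟨x²⟩ = 0.083612.
(Δx)² = 0.083612 − (0.0000)² = 0.083612.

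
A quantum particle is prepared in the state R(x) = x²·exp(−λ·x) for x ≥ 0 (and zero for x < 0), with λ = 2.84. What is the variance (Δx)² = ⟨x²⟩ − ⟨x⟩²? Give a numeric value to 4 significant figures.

Compute ⟨x⟩ and ⟨x²⟩ separately, then (Δx)² = ⟨x²⟩ − ⟨x⟩².
Every integrand reduces to terms xʲ·e^(−2λx) on [0, ∞); use ∫₀^∞ xʲ·e^(−2λx) dx = j!/(2λ)^(j+1).
Normalization: ∫|R|² dx = 0.0040595.
⟨x⟩ = 0.88028 and ⟨x²⟩ = 0.92988.
(Δx)² = 0.92988 − (0.88028)² = 0.15498.

0.1550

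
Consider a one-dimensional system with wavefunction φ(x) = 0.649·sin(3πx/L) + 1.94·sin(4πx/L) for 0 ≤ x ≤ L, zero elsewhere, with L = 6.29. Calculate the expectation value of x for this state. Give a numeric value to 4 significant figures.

⟨x⟩ = ∫ x·|φ|² dx / ∫|φ|² dx (integrals over the domain).
On 0 ≤ x ≤ L (j ≠ l): ∫sin²(jπx/L) dx = L/2, ∫sin(jπx/L)·sin(lπx/L) dx = 0; diagonal moments ∫x·sin²(jπx/L) dx = L²/4, ∫x²·sin²(jπx/L) dx = L³·(1/6 − 1/(4j²π²)); cross terms ∫x·sin(jπx/L)·sin(lπx/L) dx = 0 for j + l even and −4jlL²/(π²(j² − l²)²) for j + l odd, ∫x²·sin(jπx/L)·sin(lπx/L) dx = (−1)^(j+l)·4jlL³/(π²(j² − l²)²); higher powers the same way via product-to-sum and parts.
State is unnormalized: ∫|φ|² dx = 13.161, and ∫φ*·x·φ dx = 31.504, so ⟨x⟩ = 31.504 / 13.161.
⟨x⟩ = 2.3937.

2.394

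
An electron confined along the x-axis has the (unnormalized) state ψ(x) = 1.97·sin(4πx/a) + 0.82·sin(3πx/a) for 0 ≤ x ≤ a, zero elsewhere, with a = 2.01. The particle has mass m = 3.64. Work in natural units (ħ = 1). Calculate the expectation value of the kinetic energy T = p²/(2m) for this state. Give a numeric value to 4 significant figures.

5.022

T = −(ħ²/2m) d²/dx², so ⟨T⟩ = −(ħ²/2m) ∫ ψ*·ψ'' dx / ∫|ψ|² dx; with m = 3.64.
d²/dx² sin(jπx/a) = −(jπ/a)²·sin(jπx/a); on 0 ≤ x ≤ a, ∫sin²(jπx/a) dx = a/2 and ∫sin(jπx/a)·sin(lπx/a) dx = 0 for j ≠ l, so only diagonal terms survive in ∫|ψ|² and ∫ψ·ψ″; ∫ψ·ψ′ dx = [ψ²/2] between the walls = 0.
State is unnormalized: ∫|ψ|² dx = 4.5761, and ∫ψ*·(−ħ²/2m · ψ'') dx = 22.982, so ⟨T⟩ = 22.982 / 4.5761.
⟨T⟩ = 5.0222.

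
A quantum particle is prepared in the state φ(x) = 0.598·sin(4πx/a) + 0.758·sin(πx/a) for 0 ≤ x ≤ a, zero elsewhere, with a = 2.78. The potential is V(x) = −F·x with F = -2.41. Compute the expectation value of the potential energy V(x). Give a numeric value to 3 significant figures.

3.26

⟨V⟩ = ∫ V(x)·|φ|² dx / ∫|φ|² dx.
On 0 ≤ x ≤ a (j ≠ l): ∫sin²(jπx/a) dx = a/2, ∫sin(jπx/a)·sin(lπx/a) dx = 0; diagonal moments ∫x·sin²(jπx/a) dx = a²/4, ∫x²·sin²(jπx/a) dx = a³·(1/6 − 1/(4j²π²)); cross terms ∫x·sin(jπx/a)·sin(lπx/a) dx = 0 for j + l even and −4jla²/(π²(j² − l²)²) for j + l odd, ∫x²·sin(jπx/a)·sin(lπx/a) dx = (−1)^(j+l)·4jla³/(π²(j² − l²)²); higher powers the same way via product-to-sum and parts.
State is unnormalized: ∫|φ|² dx = 1.2957, and ∫φ*·V(x)·φ dx = 4.2189, so ⟨V⟩ = 4.2189 / 1.2957.
⟨V⟩ = 3.2560.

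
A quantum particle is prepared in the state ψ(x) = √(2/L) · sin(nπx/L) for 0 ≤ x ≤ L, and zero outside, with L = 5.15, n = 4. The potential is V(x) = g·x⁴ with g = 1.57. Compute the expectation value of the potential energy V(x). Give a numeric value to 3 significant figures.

⟨V⟩ = ∫ V(x)·|ψ|² dx.
With sin²θ = (1 − cos2θ)/2 on 0 ≤ x ≤ L: ∫sin²(nπx/L) dx = L/2, ∫x·sin²(nπx/L) dx = L²/4, ∫x²·sin²(nπx/L) dx = L³·(1/6 − 1/(4n²π²)); higher powers xᵏ the same way, integrating xᵏ·cos(2nπx/L) by parts.
⟨V⟩ = 213.95.

214.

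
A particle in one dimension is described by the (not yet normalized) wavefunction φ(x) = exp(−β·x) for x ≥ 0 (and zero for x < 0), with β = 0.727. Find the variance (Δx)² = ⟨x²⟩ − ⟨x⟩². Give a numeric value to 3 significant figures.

0.473

Compute ⟨x⟩ and ⟨x²⟩ separately, then (Δx)² = ⟨x²⟩ − ⟨x⟩².
Every integrand reduces to terms xʲ·e^(−2βx) on [0, ∞); use ∫₀^∞ xʲ·e^(−2βx) dx = j!/(2β)^(j+1).
Normalization: ∫|φ|² dx = 0.68776.
⟨x⟩ = 0.68776 and ⟨x²⟩ = 0.94602.
(Δx)² = 0.94602 − (0.68776)² = 0.47301.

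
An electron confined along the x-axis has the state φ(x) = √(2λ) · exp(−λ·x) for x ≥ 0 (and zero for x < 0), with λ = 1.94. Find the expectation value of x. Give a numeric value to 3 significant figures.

0.258

⟨x⟩ = ∫ x·|φ|² dx (integrals over the domain).
Every integrand reduces to terms xʲ·e^(−2λx) on [0, ∞); use ∫₀^∞ xʲ·e^(−2λx) dx = j!/(2λ)^(j+1).
⟨x⟩ = 0.25773.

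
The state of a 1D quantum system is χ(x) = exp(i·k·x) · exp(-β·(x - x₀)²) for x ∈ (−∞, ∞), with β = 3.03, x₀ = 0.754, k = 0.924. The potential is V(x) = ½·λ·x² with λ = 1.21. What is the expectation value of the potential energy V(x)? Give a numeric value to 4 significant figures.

0.3939

⟨V⟩ = ∫ V(x)·|χ|² dx / ∫|χ|² dx.
Gaussian moments (u = x − x₀): ∫u^(2j)·e^(−2βu²) du = (2j−1)!!/(4β)^j · √(π/(2β)), odd powers integrate to 0; here √(π/(2β)) = 0.72001.
State is unnormalized: ∫|χ|² dx = 0.72001, and ∫χ*·V(x)·χ dx = 0.28359, so ⟨V⟩ = 0.28359 / 0.72001.
⟨V⟩ = 0.39387.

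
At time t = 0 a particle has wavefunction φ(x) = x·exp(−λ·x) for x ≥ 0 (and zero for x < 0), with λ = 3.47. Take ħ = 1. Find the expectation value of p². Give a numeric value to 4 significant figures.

p² φ = −ħ² d²φ/dx²; ⟨p²⟩ = −ħ² ∫ φ*·φ'' dx / ∫|φ|² dx.
Differentiate x·exp(−λ·x) with the product rule; every integrand then reduces to terms xʲ·e^(−2λx) on [0, ∞), with ∫₀^∞ xʲ·e^(−2λx) dx = j!/(2λ)^(j+1).
State is unnormalized: ∫|φ|² dx = 0.0059834, and ∫φ*·(−ħ² φ'') dx = 0.072046, so ⟨p²⟩ = 0.072046 / 0.0059834.
⟨p²⟩ = 12.041.

12.04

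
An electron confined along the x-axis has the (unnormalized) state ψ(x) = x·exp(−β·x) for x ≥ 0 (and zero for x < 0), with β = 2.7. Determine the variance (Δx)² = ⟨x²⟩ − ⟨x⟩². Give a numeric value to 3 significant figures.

0.103

Compute ⟨x⟩ and ⟨x²⟩ separately, then (Δx)² = ⟨x²⟩ − ⟨x⟩².
Every integrand reduces to terms xʲ·e^(−2βx) on [0, ∞); use ∫₀^∞ xʲ·e^(−2βx) dx = j!/(2β)^(j+1).
Normalization: ∫|ψ|² dx = 0.012701.
⟨x⟩ = 0.55556 and ⟨x²⟩ = 0.41152.
(Δx)² = 0.41152 − (0.55556)² = 0.10288.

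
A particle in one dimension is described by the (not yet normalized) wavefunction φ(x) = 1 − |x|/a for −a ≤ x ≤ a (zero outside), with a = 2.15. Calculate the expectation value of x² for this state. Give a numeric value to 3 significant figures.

⟨x²⟩ = ∫ x²·|φ|² dx / ∫|φ|² dx (integrals over the domain).
φ is even, so ∫ over [−a, a] = 2∫₀ᵃ with φ = 1 − x/a there: ∫₀ᵃ (1 − x/a)² dx = a/3, ∫₀ᵃ x²(1 − x/a)² dx = a³/30, ∫₀ᵃ x⁴(1 − x/a)² dx = a⁵/105.
State is unnormalized: ∫|φ|² dx = 1.4333, and ∫φ*·x²·φ dx = 0.66256, so ⟨x²⟩ = 0.66256 / 1.4333.
⟨x²⟩ = 0.46225.

0.462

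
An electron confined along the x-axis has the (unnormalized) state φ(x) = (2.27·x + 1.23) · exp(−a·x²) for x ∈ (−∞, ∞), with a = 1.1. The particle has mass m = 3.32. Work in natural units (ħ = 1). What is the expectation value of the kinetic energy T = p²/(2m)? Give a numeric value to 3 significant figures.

0.310

T = −(ħ²/2m) d²/dx², so ⟨T⟩ = −(ħ²/2m) ∫ φ*·φ'' dx / ∫|φ|² dx; with m = 3.32.
Expand each integrand as polynomial × e^(−2ax²) and use ∫x^(2j)·e^(−2ax²) dx = (2j−1)!!/(4a)^j · √(π/(2a)), odd powers → 0; here √(π/(2a)) = 1.1950. Differentiate with the product rule, d/dx e^(−ax²) = −2ax·e^(−ax²).
State is unnormalized: ∫|φ|² dx = 3.2074, and ∫φ*·(−ħ²/2m · φ'') dx = 0.99502, so ⟨T⟩ = 0.99502 / 3.2074.
⟨T⟩ = 0.31023.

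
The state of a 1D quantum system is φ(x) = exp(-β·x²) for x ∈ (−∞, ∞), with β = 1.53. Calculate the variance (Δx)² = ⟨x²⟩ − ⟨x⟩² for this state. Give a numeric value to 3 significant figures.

Compute ⟨x⟩ and ⟨x²⟩ separately, then (Δx)² = ⟨x²⟩ − ⟨x⟩².
Gaussian moments: ∫x^(2j)·e^(−2βx²) dx = (2j−1)!!/(4β)^j · √(π/(2β)), odd powers integrate to 0; here √(π/(2β)) = 1.0132.
Normalization: ∫|φ|² dx = 1.0132.
⟨x⟩ = 0.0000 and ⟨x²⟩ = 0.16340.
(Δx)² = 0.16340 − (0.0000)² = 0.16340.

0.163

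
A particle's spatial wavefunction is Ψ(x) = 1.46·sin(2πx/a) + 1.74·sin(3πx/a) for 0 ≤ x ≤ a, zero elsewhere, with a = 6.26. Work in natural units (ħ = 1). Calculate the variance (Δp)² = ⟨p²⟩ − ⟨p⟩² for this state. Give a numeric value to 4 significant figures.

Compute ⟨p⟩ and ⟨p²⟩ separately; (Δp)² = ⟨p²⟩ − ⟨p⟩².
d²/dx² sin(jπx/a) = −(jπ/a)²·sin(jπx/a); on 0 ≤ x ≤ a, ∫sin²(jπx/a) dx = a/2 and ∫sin(jπx/a)·sin(lπx/a) dx = 0 for j ≠ l, so only diagonal terms survive in ∫|Ψ|² and ∫Ψ·Ψ″; ∫Ψ·Ψ′ dx = [Ψ²/2] between the walls = 0.
Normalization: ∫|Ψ|² dx = 16.148.
⟨p⟩ = 0.0000 and ⟨p²⟩ = 1.7464.
(Δp)² = 1.7464 − (0.0000)² = 1.7464.

1.746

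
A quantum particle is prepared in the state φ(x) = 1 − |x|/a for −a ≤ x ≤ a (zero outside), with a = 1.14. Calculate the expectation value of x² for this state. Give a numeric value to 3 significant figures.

0.130

⟨x²⟩ = ∫ x²·|φ|² dx / ∫|φ|² dx (integrals over the domain).
φ is even, so ∫ over [−a, a] = 2∫₀ᵃ with φ = 1 − x/a there: ∫₀ᵃ (1 − x/a)² dx = a/3, ∫₀ᵃ x²(1 − x/a)² dx = a³/30, ∫₀ᵃ x⁴(1 − x/a)² dx = a⁵/105.
State is unnormalized: ∫|φ|² dx = 0.76000, and ∫φ*·x²·φ dx = 0.098770, so ⟨x²⟩ = 0.098770 / 0.76000.
⟨x²⟩ = 0.12996.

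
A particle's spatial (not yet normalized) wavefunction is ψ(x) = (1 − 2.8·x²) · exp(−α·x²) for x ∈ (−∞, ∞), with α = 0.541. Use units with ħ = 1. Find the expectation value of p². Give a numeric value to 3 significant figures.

p² ψ = −ħ² d²ψ/dx²; ⟨p²⟩ = −ħ² ∫ ψ*·ψ'' dx / ∫|ψ|² dx.
Expand each integrand as polynomial × e^(−2αx²) and use ∫x^(2j)·e^(−2αx²) dx = (2j−1)!!/(4α)^j · √(π/(2α)), odd powers → 0; here √(π/(2α)) = 1.7040. Differentiate with the product rule, d/dx e^(−αx²) = −2αx·e^(−αx²).
State is unnormalized: ∫|ψ|² dx = 5.8527, and ∫ψ*·(−ħ² ψ'') dx = 14.111, so ⟨p²⟩ = 14.111 / 5.8527.
⟨p²⟩ = 2.4110.

2.41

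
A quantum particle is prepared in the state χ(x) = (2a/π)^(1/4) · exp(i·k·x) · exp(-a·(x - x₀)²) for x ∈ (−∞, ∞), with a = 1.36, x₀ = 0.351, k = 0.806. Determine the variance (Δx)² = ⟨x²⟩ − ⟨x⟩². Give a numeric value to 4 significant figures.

0.1838

Compute ⟨x⟩ and ⟨x²⟩ separately, then (Δx)² = ⟨x²⟩ − ⟨x⟩².
Gaussian moments (u = x − x₀): ∫u^(2j)·e^(−2au²) du = (2j−1)!!/(4a)^j · √(π/(2a)), odd powers integrate to 0; here √(π/(2a)) = 1.0747.
⟨x⟩ = 0.35100 and ⟨x²⟩ = 0.30702.
(Δx)² = 0.30702 − (0.35100)² = 0.18382.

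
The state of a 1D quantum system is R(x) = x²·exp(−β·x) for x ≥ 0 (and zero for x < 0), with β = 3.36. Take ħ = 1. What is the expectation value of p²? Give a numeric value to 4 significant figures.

p² R = −ħ² d²R/dx²; ⟨p²⟩ = −ħ² ∫ R*·R'' dx / ∫|R|² dx.
Differentiate x²·exp(−β·x) with the product rule; every integrand then reduces to terms xʲ·e^(−2βx) on [0, ∞), with ∫₀^∞ xʲ·e^(−2βx) dx = j!/(2β)^(j+1).
State is unnormalized: ∫|R|² dx = 0.0017513, and ∫R*·(−ħ² R'') dx = 0.0065906, so ⟨p²⟩ = 0.0065906 / 0.0017513.
⟨p²⟩ = 3.7632.

3.763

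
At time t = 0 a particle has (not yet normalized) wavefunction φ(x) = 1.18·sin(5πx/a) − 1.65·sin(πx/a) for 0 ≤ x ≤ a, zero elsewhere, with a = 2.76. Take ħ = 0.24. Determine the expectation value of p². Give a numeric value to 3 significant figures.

p² φ = −ħ² d²φ/dx²; ⟨p²⟩ = −ħ² ∫ φ*·φ'' dx / ∫|φ|² dx.
d²/dx² sin(jπx/a) = −(jπ/a)²·sin(jπx/a); on 0 ≤ x ≤ a, ∫sin²(jπx/a) dx = a/2 and ∫sin(jπx/a)·sin(lπx/a) dx = 0 for j ≠ l, so only diagonal terms survive in ∫|φ|² and ∫φ·φ″; ∫φ·φ′ dx = [φ²/2] between the walls = 0.
State is unnormalized: ∫|φ|² dx = 5.6786, and ∫φ*·(−ħ² φ'') dx = 3.8654, so ⟨p²⟩ = 3.8654 / 5.6786.
⟨p²⟩ = 0.68069.

0.681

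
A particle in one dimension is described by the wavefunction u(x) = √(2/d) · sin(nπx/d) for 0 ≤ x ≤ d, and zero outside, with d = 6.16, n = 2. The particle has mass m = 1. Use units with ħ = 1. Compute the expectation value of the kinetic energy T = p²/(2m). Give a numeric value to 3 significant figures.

T = −(ħ²/2m) d²/dx², so ⟨T⟩ = −(ħ²/2m) ∫ u*·u'' dx; with m = 1.
d/dx sin(nπx/d) = (nπ/d)·cos(nπx/d) and d²/dx² sin(nπx/d) = −(nπ/d)²·sin(nπx/d); on 0 ≤ x ≤ d, ∫sin²(nπx/d) dx = d/2 and ∫sin(nπx/d)·cos(nπx/d) dx = 0.
⟨T⟩ = 0.52020.

0.520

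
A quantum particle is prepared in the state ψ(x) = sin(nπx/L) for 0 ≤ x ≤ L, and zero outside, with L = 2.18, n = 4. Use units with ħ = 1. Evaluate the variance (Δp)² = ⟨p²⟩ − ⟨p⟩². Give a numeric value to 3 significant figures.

Compute ⟨p⟩ and ⟨p²⟩ separately; (Δp)² = ⟨p²⟩ − ⟨p⟩².
d/dx sin(nπx/L) = (nπ/L)·cos(nπx/L) and d²/dx² sin(nπx/L) = −(nπ/L)²·sin(nπx/L); on 0 ≤ x ≤ L, ∫sin²(nπx/L) dx = L/2 and ∫sin(nπx/L)·cos(nπx/L) dx = 0.
Normalization: ∫|ψ|² dx = 1.0900.
⟨p⟩ = 0.0000 and ⟨p²⟩ = 33.228.
(Δp)² = 33.228 − (0.0000)² = 33.228.

33.2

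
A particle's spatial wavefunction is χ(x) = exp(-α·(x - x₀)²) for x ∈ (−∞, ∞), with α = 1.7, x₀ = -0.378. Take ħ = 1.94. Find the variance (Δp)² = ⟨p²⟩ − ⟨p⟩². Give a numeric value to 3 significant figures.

Compute ⟨p⟩ and ⟨p²⟩ separately; (Δp)² = ⟨p²⟩ − ⟨p⟩².
Gaussian moments (u = x − x₀): ∫u^(2j)·e^(−2αu²) du = (2j−1)!!/(4α)^j · √(π/(2α)), odd powers integrate to 0; here √(π/(2α)) = 0.96125. Derivatives: d/dx e^(−αu²) = −2αu·e^(−αu²), d²/dx² e^(−αu²) = (4α²u² − 2α)·e^(−αu²).
Normalization: ∫|χ|² dx = 0.96125.
⟨p⟩ = 0.0000 and ⟨p²⟩ = 6.3981.
(Δp)² = 6.3981 − (0.0000)² = 6.3981.

6.40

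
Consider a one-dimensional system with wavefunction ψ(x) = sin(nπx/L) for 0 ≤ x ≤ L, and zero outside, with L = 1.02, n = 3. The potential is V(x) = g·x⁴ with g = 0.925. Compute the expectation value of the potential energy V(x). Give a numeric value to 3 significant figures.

⟨V⟩ = ∫ V(x)·|ψ|² dx / ∫|ψ|² dx.
With sin²θ = (1 − cos2θ)/2 on 0 ≤ x ≤ L: ∫sin²(nπx/L) dx = L/2, ∫x·sin²(nπx/L) dx = L²/4, ∫x²·sin²(nπx/L) dx = L³·(1/6 − 1/(4n²π²)); higher powers xᵏ the same way, integrating xᵏ·cos(2nπx/L) by parts.
State is unnormalized: ∫|ψ|² dx = 0.51000, and ∫ψ*·V(x)·ψ dx = 0.096476, so ⟨V⟩ = 0.096476 / 0.51000.
⟨V⟩ = 0.18917.

0.189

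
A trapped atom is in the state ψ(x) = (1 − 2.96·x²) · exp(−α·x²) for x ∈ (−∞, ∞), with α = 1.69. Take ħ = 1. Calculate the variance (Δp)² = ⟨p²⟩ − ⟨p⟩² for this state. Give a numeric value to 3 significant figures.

Compute ⟨p⟩ and ⟨p²⟩ separately; (Δp)² = ⟨p²⟩ − ⟨p⟩².
Expand each integrand as polynomial × e^(−2αx²) and use ∫x^(2j)·e^(−2αx²) dx = (2j−1)!!/(4α)^j · √(π/(2α)), odd powers → 0; here √(π/(2α)) = 0.96409. Differentiate with the product rule, d/dx e^(−αx²) = −2αx·e^(−αx²).
Normalization: ∫|ψ|² dx = 0.67433.
⟨p⟩ = 0.0000 and ⟨p²⟩ = 7.7749.
(Δp)² = 7.7749 − (0.0000)² = 7.7749.

7.77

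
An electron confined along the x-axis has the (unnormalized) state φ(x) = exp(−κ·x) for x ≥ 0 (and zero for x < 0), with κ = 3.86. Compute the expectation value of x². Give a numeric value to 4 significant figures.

⟨x²⟩ = ∫ x²·|φ|² dx / ∫|φ|² dx (integrals over the domain).
Every integrand reduces to terms xʲ·e^(−2κx) on [0, ∞); use ∫₀^∞ xʲ·e^(−2κx) dx = j!/(2κ)^(j+1).
State is unnormalized: ∫|φ|² dx = 0.12953, and ∫φ*·x²·φ dx = 0.0043469, so ⟨x²⟩ = 0.0043469 / 0.12953.
⟨x²⟩ = 0.033558.

0.03356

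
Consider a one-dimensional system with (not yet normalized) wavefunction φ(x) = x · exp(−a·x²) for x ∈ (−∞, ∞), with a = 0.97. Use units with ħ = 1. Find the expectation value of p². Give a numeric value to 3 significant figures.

p² φ = −ħ² d²φ/dx²; ⟨p²⟩ = −ħ² ∫ φ*·φ'' dx / ∫|φ|² dx.
Expand each integrand as polynomial × e^(−2ax²) and use ∫x^(2j)·e^(−2ax²) dx = (2j−1)!!/(4a)^j · √(π/(2a)), odd powers → 0; here √(π/(2a)) = 1.2725. Differentiate with the product rule, d/dx e^(−ax²) = −2ax·e^(−ax²).
State is unnormalized: ∫|φ|² dx = 0.32798, and ∫φ*·(−ħ² φ'') dx = 0.95441, so ⟨p²⟩ = 0.95441 / 0.32798.
⟨p²⟩ = 2.9100.

2.91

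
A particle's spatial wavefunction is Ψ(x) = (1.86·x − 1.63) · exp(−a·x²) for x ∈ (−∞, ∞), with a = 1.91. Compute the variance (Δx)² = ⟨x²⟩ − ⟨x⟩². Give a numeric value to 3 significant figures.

0.104

Compute ⟨x⟩ and ⟨x²⟩ separately, then (Δx)² = ⟨x²⟩ − ⟨x⟩².
Expand each integrand as polynomial × e^(−2ax²) and use ∫x^(2j)·e^(−2ax²) dx = (2j−1)!!/(4a)^j · √(π/(2a)), odd powers → 0; here √(π/(2a)) = 0.90687.
Normalization: ∫|Ψ|² dx = 2.8201.
⟨x⟩ = -0.25522 and ⟨x²⟩ = 0.16901.
(Δx)² = 0.16901 − (-0.25522)² = 0.10387.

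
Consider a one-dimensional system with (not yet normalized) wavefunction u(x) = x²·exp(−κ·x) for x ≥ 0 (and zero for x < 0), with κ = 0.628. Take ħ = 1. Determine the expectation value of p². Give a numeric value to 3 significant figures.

p² u = −ħ² d²u/dx²; ⟨p²⟩ = −ħ² ∫ u*·u'' dx / ∫|u|² dx.
Differentiate x²·exp(−κ·x) with the product rule; every integrand then reduces to terms xʲ·e^(−2κx) on [0, ∞), with ∫₀^∞ xʲ·e^(−2κx) dx = j!/(2κ)^(j+1).
State is unnormalized: ∫|u|² dx = 7.6783, and ∫u*·(−ħ² u'') dx = 1.0094, so ⟨p²⟩ = 1.0094 / 7.6783.
⟨p²⟩ = 0.13146.

0.131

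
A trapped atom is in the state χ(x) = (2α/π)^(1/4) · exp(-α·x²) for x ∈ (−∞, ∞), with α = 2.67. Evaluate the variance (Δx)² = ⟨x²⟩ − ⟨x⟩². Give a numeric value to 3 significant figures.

0.0936

Compute ⟨x⟩ and ⟨x²⟩ separately, then (Δx)² = ⟨x²⟩ − ⟨x⟩².
Gaussian moments: ∫x^(2j)·e^(−2αx²) dx = (2j−1)!!/(4α)^j · √(π/(2α)), odd powers integrate to 0; here √(π/(2α)) = 0.76702.
⟨x⟩ = 0.0000 and ⟨x²⟩ = 0.093633.
(Δx)² = 0.093633 − (0.0000)² = 0.093633.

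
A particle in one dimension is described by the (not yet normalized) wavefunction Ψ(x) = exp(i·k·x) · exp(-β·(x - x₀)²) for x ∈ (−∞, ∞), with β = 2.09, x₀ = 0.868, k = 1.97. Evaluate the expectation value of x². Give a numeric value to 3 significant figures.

0.873

⟨x²⟩ = ∫ x²·|Ψ|² dx / ∫|Ψ|² dx (integrals over the domain).
Gaussian moments (u = x − x₀): ∫u^(2j)·e^(−2βu²) du = (2j−1)!!/(4β)^j · √(π/(2β)), odd powers integrate to 0; here √(π/(2β)) = 0.86694.
State is unnormalized: ∫|Ψ|² dx = 0.86694, and ∫Ψ*·x²·Ψ dx = 0.75687, so ⟨x²⟩ = 0.75687 / 0.86694.
⟨x²⟩ = 0.87304.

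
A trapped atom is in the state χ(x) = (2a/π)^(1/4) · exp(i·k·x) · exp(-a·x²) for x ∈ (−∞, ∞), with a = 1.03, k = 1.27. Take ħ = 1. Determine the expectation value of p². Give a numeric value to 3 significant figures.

p² χ = −ħ² d²χ/dx²; ⟨p²⟩ = −ħ² ∫ χ*·χ'' dx.
Gaussian moments: ∫x^(2j)·e^(−2ax²) dx = (2j−1)!!/(4a)^j · √(π/(2a)), odd powers integrate to 0; here √(π/(2a)) = 1.2349. Derivatives: χ′ = (ik − 2ax)·χ, χ″ = ((ik − 2ax)² − 2a)·χ; the odd-in-x pieces drop out.
⟨p²⟩ = 2.6429.

2.64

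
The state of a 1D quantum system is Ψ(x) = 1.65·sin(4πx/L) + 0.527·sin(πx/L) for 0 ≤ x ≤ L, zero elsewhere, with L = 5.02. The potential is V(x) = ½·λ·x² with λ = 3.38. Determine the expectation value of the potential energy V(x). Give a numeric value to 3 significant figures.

13.5

⟨V⟩ = ∫ V(x)·|Ψ|² dx / ∫|Ψ|² dx.
On 0 ≤ x ≤ L (j ≠ l): ∫sin²(jπx/L) dx = L/2, ∫sin(jπx/L)·sin(lπx/L) dx = 0; diagonal moments ∫x·sin²(jπx/L) dx = L²/4, ∫x²·sin²(jπx/L) dx = L³·(1/6 − 1/(4j²π²)); cross terms ∫x·sin(jπx/L)·sin(lπx/L) dx = 0 for j + l even and −4jlL²/(π²(j² − l²)²) for j + l odd, ∫x²·sin(jπx/L)·sin(lπx/L) dx = (−1)^(j+l)·4jlL³/(π²(j² − l²)²); higher powers the same way via product-to-sum and parts.
State is unnormalized: ∫|Ψ|² dx = 7.5306, and ∫Ψ*·V(x)·Ψ dx = 101.80, so ⟨V⟩ = 101.80 / 7.5306.
⟨V⟩ = 13.518.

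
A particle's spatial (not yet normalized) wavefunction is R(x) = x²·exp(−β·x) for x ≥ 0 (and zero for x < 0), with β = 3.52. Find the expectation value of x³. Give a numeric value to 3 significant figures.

⟨x³⟩ = ∫ x³·|R|² dx / ∫|R|² dx (integrals over the domain).
Every integrand reduces to terms xʲ·e^(−2βx) on [0, ∞); use ∫₀^∞ xʲ·e^(−2βx) dx = j!/(2β)^(j+1).
State is unnormalized: ∫|R|² dx = 0.0013879, and ∫R*·x³·R dx = 0.00083531, so ⟨x³⟩ = 0.00083531 / 0.0013879.
⟨x³⟩ = 0.60187.

0.602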